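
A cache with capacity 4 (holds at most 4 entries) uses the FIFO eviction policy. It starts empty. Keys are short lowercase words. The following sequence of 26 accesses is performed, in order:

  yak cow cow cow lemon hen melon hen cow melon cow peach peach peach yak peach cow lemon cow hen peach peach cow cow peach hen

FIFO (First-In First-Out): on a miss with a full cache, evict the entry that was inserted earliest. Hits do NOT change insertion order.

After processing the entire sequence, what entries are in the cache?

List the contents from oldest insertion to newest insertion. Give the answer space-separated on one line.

Answer: cow lemon hen peach

Derivation:
FIFO simulation (capacity=4):
  1. access yak: MISS. Cache (old->new): [yak]
  2. access cow: MISS. Cache (old->new): [yak cow]
  3. access cow: HIT. Cache (old->new): [yak cow]
  4. access cow: HIT. Cache (old->new): [yak cow]
  5. access lemon: MISS. Cache (old->new): [yak cow lemon]
  6. access hen: MISS. Cache (old->new): [yak cow lemon hen]
  7. access melon: MISS, evict yak. Cache (old->new): [cow lemon hen melon]
  8. access hen: HIT. Cache (old->new): [cow lemon hen melon]
  9. access cow: HIT. Cache (old->new): [cow lemon hen melon]
  10. access melon: HIT. Cache (old->new): [cow lemon hen melon]
  11. access cow: HIT. Cache (old->new): [cow lemon hen melon]
  12. access peach: MISS, evict cow. Cache (old->new): [lemon hen melon peach]
  13. access peach: HIT. Cache (old->new): [lemon hen melon peach]
  14. access peach: HIT. Cache (old->new): [lemon hen melon peach]
  15. access yak: MISS, evict lemon. Cache (old->new): [hen melon peach yak]
  16. access peach: HIT. Cache (old->new): [hen melon peach yak]
  17. access cow: MISS, evict hen. Cache (old->new): [melon peach yak cow]
  18. access lemon: MISS, evict melon. Cache (old->new): [peach yak cow lemon]
  19. access cow: HIT. Cache (old->new): [peach yak cow lemon]
  20. access hen: MISS, evict peach. Cache (old->new): [yak cow lemon hen]
  21. access peach: MISS, evict yak. Cache (old->new): [cow lemon hen peach]
  22. access peach: HIT. Cache (old->new): [cow lemon hen peach]
  23. access cow: HIT. Cache (old->new): [cow lemon hen peach]
  24. access cow: HIT. Cache (old->new): [cow lemon hen peach]
  25. access peach: HIT. Cache (old->new): [cow lemon hen peach]
  26. access hen: HIT. Cache (old->new): [cow lemon hen peach]
Total: 15 hits, 11 misses, 7 evictions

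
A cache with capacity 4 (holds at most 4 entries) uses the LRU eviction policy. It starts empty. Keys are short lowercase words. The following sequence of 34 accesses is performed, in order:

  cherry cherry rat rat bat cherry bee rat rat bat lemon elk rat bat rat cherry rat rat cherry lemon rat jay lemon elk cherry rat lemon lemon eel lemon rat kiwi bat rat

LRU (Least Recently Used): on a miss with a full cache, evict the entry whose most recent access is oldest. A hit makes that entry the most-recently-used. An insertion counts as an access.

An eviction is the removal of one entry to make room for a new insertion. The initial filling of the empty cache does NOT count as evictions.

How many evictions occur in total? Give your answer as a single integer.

Answer: 11

Derivation:
LRU simulation (capacity=4):
  1. access cherry: MISS. Cache (LRU->MRU): [cherry]
  2. access cherry: HIT. Cache (LRU->MRU): [cherry]
  3. access rat: MISS. Cache (LRU->MRU): [cherry rat]
  4. access rat: HIT. Cache (LRU->MRU): [cherry rat]
  5. access bat: MISS. Cache (LRU->MRU): [cherry rat bat]
  6. access cherry: HIT. Cache (LRU->MRU): [rat bat cherry]
  7. access bee: MISS. Cache (LRU->MRU): [rat bat cherry bee]
  8. access rat: HIT. Cache (LRU->MRU): [bat cherry bee rat]
  9. access rat: HIT. Cache (LRU->MRU): [bat cherry bee rat]
  10. access bat: HIT. Cache (LRU->MRU): [cherry bee rat bat]
  11. access lemon: MISS, evict cherry. Cache (LRU->MRU): [bee rat bat lemon]
  12. access elk: MISS, evict bee. Cache (LRU->MRU): [rat bat lemon elk]
  13. access rat: HIT. Cache (LRU->MRU): [bat lemon elk rat]
  14. access bat: HIT. Cache (LRU->MRU): [lemon elk rat bat]
  15. access rat: HIT. Cache (LRU->MRU): [lemon elk bat rat]
  16. access cherry: MISS, evict lemon. Cache (LRU->MRU): [elk bat rat cherry]
  17. access rat: HIT. Cache (LRU->MRU): [elk bat cherry rat]
  18. access rat: HIT. Cache (LRU->MRU): [elk bat cherry rat]
  19. access cherry: HIT. Cache (LRU->MRU): [elk bat rat cherry]
  20. access lemon: MISS, evict elk. Cache (LRU->MRU): [bat rat cherry lemon]
  21. access rat: HIT. Cache (LRU->MRU): [bat cherry lemon rat]
  22. access jay: MISS, evict bat. Cache (LRU->MRU): [cherry lemon rat jay]
  23. access lemon: HIT. Cache (LRU->MRU): [cherry rat jay lemon]
  24. access elk: MISS, evict cherry. Cache (LRU->MRU): [rat jay lemon elk]
  25. access cherry: MISS, evict rat. Cache (LRU->MRU): [jay lemon elk cherry]
  26. access rat: MISS, evict jay. Cache (LRU->MRU): [lemon elk cherry rat]
  27. access lemon: HIT. Cache (LRU->MRU): [elk cherry rat lemon]
  28. access lemon: HIT. Cache (LRU->MRU): [elk cherry rat lemon]
  29. access eel: MISS, evict elk. Cache (LRU->MRU): [cherry rat lemon eel]
  30. access lemon: HIT. Cache (LRU->MRU): [cherry rat eel lemon]
  31. access rat: HIT. Cache (LRU->MRU): [cherry eel lemon rat]
  32. access kiwi: MISS, evict cherry. Cache (LRU->MRU): [eel lemon rat kiwi]
  33. access bat: MISS, evict eel. Cache (LRU->MRU): [lemon rat kiwi bat]
  34. access rat: HIT. Cache (LRU->MRU): [lemon kiwi bat rat]
Total: 19 hits, 15 misses, 11 evictions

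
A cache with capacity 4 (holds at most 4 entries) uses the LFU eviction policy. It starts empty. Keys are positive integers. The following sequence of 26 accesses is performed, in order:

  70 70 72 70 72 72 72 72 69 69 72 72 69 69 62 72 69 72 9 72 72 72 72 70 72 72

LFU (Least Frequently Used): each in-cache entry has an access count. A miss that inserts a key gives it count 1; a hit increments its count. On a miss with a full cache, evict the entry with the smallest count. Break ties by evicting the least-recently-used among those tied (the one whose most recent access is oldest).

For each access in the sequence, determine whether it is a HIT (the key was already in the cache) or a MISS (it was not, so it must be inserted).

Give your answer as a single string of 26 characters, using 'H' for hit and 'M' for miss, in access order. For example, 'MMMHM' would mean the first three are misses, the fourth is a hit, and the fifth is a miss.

LFU simulation (capacity=4):
  1. access 70: MISS. Cache: [70(c=1)]
  2. access 70: HIT, count now 2. Cache: [70(c=2)]
  3. access 72: MISS. Cache: [72(c=1) 70(c=2)]
  4. access 70: HIT, count now 3. Cache: [72(c=1) 70(c=3)]
  5. access 72: HIT, count now 2. Cache: [72(c=2) 70(c=3)]
  6. access 72: HIT, count now 3. Cache: [70(c=3) 72(c=3)]
  7. access 72: HIT, count now 4. Cache: [70(c=3) 72(c=4)]
  8. access 72: HIT, count now 5. Cache: [70(c=3) 72(c=5)]
  9. access 69: MISS. Cache: [69(c=1) 70(c=3) 72(c=5)]
  10. access 69: HIT, count now 2. Cache: [69(c=2) 70(c=3) 72(c=5)]
  11. access 72: HIT, count now 6. Cache: [69(c=2) 70(c=3) 72(c=6)]
  12. access 72: HIT, count now 7. Cache: [69(c=2) 70(c=3) 72(c=7)]
  13. access 69: HIT, count now 3. Cache: [70(c=3) 69(c=3) 72(c=7)]
  14. access 69: HIT, count now 4. Cache: [70(c=3) 69(c=4) 72(c=7)]
  15. access 62: MISS. Cache: [62(c=1) 70(c=3) 69(c=4) 72(c=7)]
  16. access 72: HIT, count now 8. Cache: [62(c=1) 70(c=3) 69(c=4) 72(c=8)]
  17. access 69: HIT, count now 5. Cache: [62(c=1) 70(c=3) 69(c=5) 72(c=8)]
  18. access 72: HIT, count now 9. Cache: [62(c=1) 70(c=3) 69(c=5) 72(c=9)]
  19. access 9: MISS, evict 62(c=1). Cache: [9(c=1) 70(c=3) 69(c=5) 72(c=9)]
  20. access 72: HIT, count now 10. Cache: [9(c=1) 70(c=3) 69(c=5) 72(c=10)]
  21. access 72: HIT, count now 11. Cache: [9(c=1) 70(c=3) 69(c=5) 72(c=11)]
  22. access 72: HIT, count now 12. Cache: [9(c=1) 70(c=3) 69(c=5) 72(c=12)]
  23. access 72: HIT, count now 13. Cache: [9(c=1) 70(c=3) 69(c=5) 72(c=13)]
  24. access 70: HIT, count now 4. Cache: [9(c=1) 70(c=4) 69(c=5) 72(c=13)]
  25. access 72: HIT, count now 14. Cache: [9(c=1) 70(c=4) 69(c=5) 72(c=14)]
  26. access 72: HIT, count now 15. Cache: [9(c=1) 70(c=4) 69(c=5) 72(c=15)]
Total: 21 hits, 5 misses, 1 evictions

Answer: MHMHHHHHMHHHHHMHHHMHHHHHHH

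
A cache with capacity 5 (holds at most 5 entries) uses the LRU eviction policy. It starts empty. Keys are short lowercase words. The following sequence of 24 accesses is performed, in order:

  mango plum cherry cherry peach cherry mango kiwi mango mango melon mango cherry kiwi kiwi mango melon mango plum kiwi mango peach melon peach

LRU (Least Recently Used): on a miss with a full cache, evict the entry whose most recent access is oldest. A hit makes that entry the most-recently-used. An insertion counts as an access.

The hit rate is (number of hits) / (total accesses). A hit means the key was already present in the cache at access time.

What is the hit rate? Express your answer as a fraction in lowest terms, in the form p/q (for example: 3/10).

LRU simulation (capacity=5):
  1. access mango: MISS. Cache (LRU->MRU): [mango]
  2. access plum: MISS. Cache (LRU->MRU): [mango plum]
  3. access cherry: MISS. Cache (LRU->MRU): [mango plum cherry]
  4. access cherry: HIT. Cache (LRU->MRU): [mango plum cherry]
  5. access peach: MISS. Cache (LRU->MRU): [mango plum cherry peach]
  6. access cherry: HIT. Cache (LRU->MRU): [mango plum peach cherry]
  7. access mango: HIT. Cache (LRU->MRU): [plum peach cherry mango]
  8. access kiwi: MISS. Cache (LRU->MRU): [plum peach cherry mango kiwi]
  9. access mango: HIT. Cache (LRU->MRU): [plum peach cherry kiwi mango]
  10. access mango: HIT. Cache (LRU->MRU): [plum peach cherry kiwi mango]
  11. access melon: MISS, evict plum. Cache (LRU->MRU): [peach cherry kiwi mango melon]
  12. access mango: HIT. Cache (LRU->MRU): [peach cherry kiwi melon mango]
  13. access cherry: HIT. Cache (LRU->MRU): [peach kiwi melon mango cherry]
  14. access kiwi: HIT. Cache (LRU->MRU): [peach melon mango cherry kiwi]
  15. access kiwi: HIT. Cache (LRU->MRU): [peach melon mango cherry kiwi]
  16. access mango: HIT. Cache (LRU->MRU): [peach melon cherry kiwi mango]
  17. access melon: HIT. Cache (LRU->MRU): [peach cherry kiwi mango melon]
  18. access mango: HIT. Cache (LRU->MRU): [peach cherry kiwi melon mango]
  19. access plum: MISS, evict peach. Cache (LRU->MRU): [cherry kiwi melon mango plum]
  20. access kiwi: HIT. Cache (LRU->MRU): [cherry melon mango plum kiwi]
  21. access mango: HIT. Cache (LRU->MRU): [cherry melon plum kiwi mango]
  22. access peach: MISS, evict cherry. Cache (LRU->MRU): [melon plum kiwi mango peach]
  23. access melon: HIT. Cache (LRU->MRU): [plum kiwi mango peach melon]
  24. access peach: HIT. Cache (LRU->MRU): [plum kiwi mango melon peach]
Total: 16 hits, 8 misses, 3 evictions

Hit rate = 16/24 = 2/3

Answer: 2/3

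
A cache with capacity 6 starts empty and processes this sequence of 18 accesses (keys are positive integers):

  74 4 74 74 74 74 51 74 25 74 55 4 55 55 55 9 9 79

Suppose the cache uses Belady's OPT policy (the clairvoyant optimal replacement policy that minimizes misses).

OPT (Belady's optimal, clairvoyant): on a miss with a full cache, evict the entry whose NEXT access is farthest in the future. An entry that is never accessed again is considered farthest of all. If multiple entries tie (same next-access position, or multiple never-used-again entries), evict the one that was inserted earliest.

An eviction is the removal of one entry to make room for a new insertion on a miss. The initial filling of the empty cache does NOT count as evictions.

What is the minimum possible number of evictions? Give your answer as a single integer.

OPT (Belady) simulation (capacity=6):
  1. access 74: MISS. Cache: [74]
  2. access 4: MISS. Cache: [74 4]
  3. access 74: HIT. Next use of 74: step 4. Cache: [74 4]
  4. access 74: HIT. Next use of 74: step 5. Cache: [74 4]
  5. access 74: HIT. Next use of 74: step 6. Cache: [74 4]
  6. access 74: HIT. Next use of 74: step 8. Cache: [74 4]
  7. access 51: MISS. Cache: [74 4 51]
  8. access 74: HIT. Next use of 74: step 10. Cache: [74 4 51]
  9. access 25: MISS. Cache: [74 4 51 25]
  10. access 74: HIT. Next use of 74: never. Cache: [74 4 51 25]
  11. access 55: MISS. Cache: [74 4 51 25 55]
  12. access 4: HIT. Next use of 4: never. Cache: [74 4 51 25 55]
  13. access 55: HIT. Next use of 55: step 14. Cache: [74 4 51 25 55]
  14. access 55: HIT. Next use of 55: step 15. Cache: [74 4 51 25 55]
  15. access 55: HIT. Next use of 55: never. Cache: [74 4 51 25 55]
  16. access 9: MISS. Cache: [74 4 51 25 55 9]
  17. access 9: HIT. Next use of 9: never. Cache: [74 4 51 25 55 9]
  18. access 79: MISS, evict 74 (next use: never). Cache: [4 51 25 55 9 79]
Total: 11 hits, 7 misses, 1 evictions

Answer: 1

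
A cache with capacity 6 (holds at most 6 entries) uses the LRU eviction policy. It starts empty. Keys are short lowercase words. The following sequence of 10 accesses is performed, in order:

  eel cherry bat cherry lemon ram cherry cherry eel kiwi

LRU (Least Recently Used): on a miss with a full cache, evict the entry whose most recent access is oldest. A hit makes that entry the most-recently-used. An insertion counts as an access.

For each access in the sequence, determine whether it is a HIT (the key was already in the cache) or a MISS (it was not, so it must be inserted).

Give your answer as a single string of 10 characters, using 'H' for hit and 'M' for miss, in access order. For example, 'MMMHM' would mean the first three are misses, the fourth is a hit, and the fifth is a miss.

Answer: MMMHMMHHHM

Derivation:
LRU simulation (capacity=6):
  1. access eel: MISS. Cache (LRU->MRU): [eel]
  2. access cherry: MISS. Cache (LRU->MRU): [eel cherry]
  3. access bat: MISS. Cache (LRU->MRU): [eel cherry bat]
  4. access cherry: HIT. Cache (LRU->MRU): [eel bat cherry]
  5. access lemon: MISS. Cache (LRU->MRU): [eel bat cherry lemon]
  6. access ram: MISS. Cache (LRU->MRU): [eel bat cherry lemon ram]
  7. access cherry: HIT. Cache (LRU->MRU): [eel bat lemon ram cherry]
  8. access cherry: HIT. Cache (LRU->MRU): [eel bat lemon ram cherry]
  9. access eel: HIT. Cache (LRU->MRU): [bat lemon ram cherry eel]
  10. access kiwi: MISS. Cache (LRU->MRU): [bat lemon ram cherry eel kiwi]
Total: 4 hits, 6 misses, 0 evictions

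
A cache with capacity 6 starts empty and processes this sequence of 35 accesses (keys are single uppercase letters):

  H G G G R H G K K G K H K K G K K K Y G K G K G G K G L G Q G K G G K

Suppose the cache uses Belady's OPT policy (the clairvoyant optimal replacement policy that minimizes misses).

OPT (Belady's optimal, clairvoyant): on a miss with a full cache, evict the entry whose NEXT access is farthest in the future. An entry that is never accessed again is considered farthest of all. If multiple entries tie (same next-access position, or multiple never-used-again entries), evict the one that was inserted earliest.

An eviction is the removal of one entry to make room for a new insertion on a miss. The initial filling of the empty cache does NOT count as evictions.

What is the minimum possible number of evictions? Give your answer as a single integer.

Answer: 1

Derivation:
OPT (Belady) simulation (capacity=6):
  1. access H: MISS. Cache: [H]
  2. access G: MISS. Cache: [H G]
  3. access G: HIT. Next use of G: step 4. Cache: [H G]
  4. access G: HIT. Next use of G: step 7. Cache: [H G]
  5. access R: MISS. Cache: [H G R]
  6. access H: HIT. Next use of H: step 12. Cache: [H G R]
  7. access G: HIT. Next use of G: step 10. Cache: [H G R]
  8. access K: MISS. Cache: [H G R K]
  9. access K: HIT. Next use of K: step 11. Cache: [H G R K]
  10. access G: HIT. Next use of G: step 15. Cache: [H G R K]
  11. access K: HIT. Next use of K: step 13. Cache: [H G R K]
  12. access H: HIT. Next use of H: never. Cache: [H G R K]
  13. access K: HIT. Next use of K: step 14. Cache: [H G R K]
  14. access K: HIT. Next use of K: step 16. Cache: [H G R K]
  15. access G: HIT. Next use of G: step 20. Cache: [H G R K]
  16. access K: HIT. Next use of K: step 17. Cache: [H G R K]
  17. access K: HIT. Next use of K: step 18. Cache: [H G R K]
  18. access K: HIT. Next use of K: step 21. Cache: [H G R K]
  19. access Y: MISS. Cache: [H G R K Y]
  20. access G: HIT. Next use of G: step 22. Cache: [H G R K Y]
  21. access K: HIT. Next use of K: step 23. Cache: [H G R K Y]
  22. access G: HIT. Next use of G: step 24. Cache: [H G R K Y]
  23. access K: HIT. Next use of K: step 26. Cache: [H G R K Y]
  24. access G: HIT. Next use of G: step 25. Cache: [H G R K Y]
  25. access G: HIT. Next use of G: step 27. Cache: [H G R K Y]
  26. access K: HIT. Next use of K: step 32. Cache: [H G R K Y]
  27. access G: HIT. Next use of G: step 29. Cache: [H G R K Y]
  28. access L: MISS. Cache: [H G R K Y L]
  29. access G: HIT. Next use of G: step 31. Cache: [H G R K Y L]
  30. access Q: MISS, evict H (next use: never). Cache: [G R K Y L Q]
  31. access G: HIT. Next use of G: step 33. Cache: [G R K Y L Q]
  32. access K: HIT. Next use of K: step 35. Cache: [G R K Y L Q]
  33. access G: HIT. Next use of G: step 34. Cache: [G R K Y L Q]
  34. access G: HIT. Next use of G: never. Cache: [G R K Y L Q]
  35. access K: HIT. Next use of K: never. Cache: [G R K Y L Q]
Total: 28 hits, 7 misses, 1 evictions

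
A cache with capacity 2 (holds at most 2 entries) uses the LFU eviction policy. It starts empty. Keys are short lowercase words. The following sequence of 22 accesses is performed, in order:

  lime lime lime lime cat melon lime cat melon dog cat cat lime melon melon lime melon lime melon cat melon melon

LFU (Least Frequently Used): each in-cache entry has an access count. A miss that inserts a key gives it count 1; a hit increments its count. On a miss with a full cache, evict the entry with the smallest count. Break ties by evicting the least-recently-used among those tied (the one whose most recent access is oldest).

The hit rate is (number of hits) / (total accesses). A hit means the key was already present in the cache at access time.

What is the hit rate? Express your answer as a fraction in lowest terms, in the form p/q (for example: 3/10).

LFU simulation (capacity=2):
  1. access lime: MISS. Cache: [lime(c=1)]
  2. access lime: HIT, count now 2. Cache: [lime(c=2)]
  3. access lime: HIT, count now 3. Cache: [lime(c=3)]
  4. access lime: HIT, count now 4. Cache: [lime(c=4)]
  5. access cat: MISS. Cache: [cat(c=1) lime(c=4)]
  6. access melon: MISS, evict cat(c=1). Cache: [melon(c=1) lime(c=4)]
  7. access lime: HIT, count now 5. Cache: [melon(c=1) lime(c=5)]
  8. access cat: MISS, evict melon(c=1). Cache: [cat(c=1) lime(c=5)]
  9. access melon: MISS, evict cat(c=1). Cache: [melon(c=1) lime(c=5)]
  10. access dog: MISS, evict melon(c=1). Cache: [dog(c=1) lime(c=5)]
  11. access cat: MISS, evict dog(c=1). Cache: [cat(c=1) lime(c=5)]
  12. access cat: HIT, count now 2. Cache: [cat(c=2) lime(c=5)]
  13. access lime: HIT, count now 6. Cache: [cat(c=2) lime(c=6)]
  14. access melon: MISS, evict cat(c=2). Cache: [melon(c=1) lime(c=6)]
  15. access melon: HIT, count now 2. Cache: [melon(c=2) lime(c=6)]
  16. access lime: HIT, count now 7. Cache: [melon(c=2) lime(c=7)]
  17. access melon: HIT, count now 3. Cache: [melon(c=3) lime(c=7)]
  18. access lime: HIT, count now 8. Cache: [melon(c=3) lime(c=8)]
  19. access melon: HIT, count now 4. Cache: [melon(c=4) lime(c=8)]
  20. access cat: MISS, evict melon(c=4). Cache: [cat(c=1) lime(c=8)]
  21. access melon: MISS, evict cat(c=1). Cache: [melon(c=1) lime(c=8)]
  22. access melon: HIT, count now 2. Cache: [melon(c=2) lime(c=8)]
Total: 12 hits, 10 misses, 8 evictions

Hit rate = 12/22 = 6/11

Answer: 6/11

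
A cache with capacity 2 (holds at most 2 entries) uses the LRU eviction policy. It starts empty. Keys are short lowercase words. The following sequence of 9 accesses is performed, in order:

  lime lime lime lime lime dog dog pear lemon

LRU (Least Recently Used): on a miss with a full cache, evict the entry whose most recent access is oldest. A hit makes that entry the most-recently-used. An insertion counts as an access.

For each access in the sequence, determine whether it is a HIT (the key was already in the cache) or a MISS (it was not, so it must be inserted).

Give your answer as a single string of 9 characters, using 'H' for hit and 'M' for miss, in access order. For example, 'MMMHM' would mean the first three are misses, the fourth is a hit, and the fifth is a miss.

Answer: MHHHHMHMM

Derivation:
LRU simulation (capacity=2):
  1. access lime: MISS. Cache (LRU->MRU): [lime]
  2. access lime: HIT. Cache (LRU->MRU): [lime]
  3. access lime: HIT. Cache (LRU->MRU): [lime]
  4. access lime: HIT. Cache (LRU->MRU): [lime]
  5. access lime: HIT. Cache (LRU->MRU): [lime]
  6. access dog: MISS. Cache (LRU->MRU): [lime dog]
  7. access dog: HIT. Cache (LRU->MRU): [lime dog]
  8. access pear: MISS, evict lime. Cache (LRU->MRU): [dog pear]
  9. access lemon: MISS, evict dog. Cache (LRU->MRU): [pear lemon]
Total: 5 hits, 4 misses, 2 evictions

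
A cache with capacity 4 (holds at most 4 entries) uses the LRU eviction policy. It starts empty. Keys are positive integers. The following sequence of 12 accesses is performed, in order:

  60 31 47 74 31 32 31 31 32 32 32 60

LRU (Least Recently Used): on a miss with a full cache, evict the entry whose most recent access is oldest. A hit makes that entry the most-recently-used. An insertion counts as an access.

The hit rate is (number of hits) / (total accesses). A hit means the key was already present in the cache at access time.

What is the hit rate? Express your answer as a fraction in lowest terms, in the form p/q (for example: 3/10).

Answer: 1/2

Derivation:
LRU simulation (capacity=4):
  1. access 60: MISS. Cache (LRU->MRU): [60]
  2. access 31: MISS. Cache (LRU->MRU): [60 31]
  3. access 47: MISS. Cache (LRU->MRU): [60 31 47]
  4. access 74: MISS. Cache (LRU->MRU): [60 31 47 74]
  5. access 31: HIT. Cache (LRU->MRU): [60 47 74 31]
  6. access 32: MISS, evict 60. Cache (LRU->MRU): [47 74 31 32]
  7. access 31: HIT. Cache (LRU->MRU): [47 74 32 31]
  8. access 31: HIT. Cache (LRU->MRU): [47 74 32 31]
  9. access 32: HIT. Cache (LRU->MRU): [47 74 31 32]
  10. access 32: HIT. Cache (LRU->MRU): [47 74 31 32]
  11. access 32: HIT. Cache (LRU->MRU): [47 74 31 32]
  12. access 60: MISS, evict 47. Cache (LRU->MRU): [74 31 32 60]
Total: 6 hits, 6 misses, 2 evictions

Hit rate = 6/12 = 1/2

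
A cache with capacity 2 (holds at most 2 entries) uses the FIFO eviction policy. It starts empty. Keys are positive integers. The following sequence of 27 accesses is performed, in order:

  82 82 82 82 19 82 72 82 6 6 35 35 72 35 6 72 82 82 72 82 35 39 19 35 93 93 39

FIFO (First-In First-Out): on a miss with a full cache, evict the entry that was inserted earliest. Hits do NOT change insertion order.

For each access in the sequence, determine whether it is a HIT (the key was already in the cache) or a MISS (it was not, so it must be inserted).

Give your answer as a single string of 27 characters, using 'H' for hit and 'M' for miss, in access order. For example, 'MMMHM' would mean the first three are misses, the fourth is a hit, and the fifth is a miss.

Answer: MHHHMHMMMHMHMHMHMHMHMMMMMHM

Derivation:
FIFO simulation (capacity=2):
  1. access 82: MISS. Cache (old->new): [82]
  2. access 82: HIT. Cache (old->new): [82]
  3. access 82: HIT. Cache (old->new): [82]
  4. access 82: HIT. Cache (old->new): [82]
  5. access 19: MISS. Cache (old->new): [82 19]
  6. access 82: HIT. Cache (old->new): [82 19]
  7. access 72: MISS, evict 82. Cache (old->new): [19 72]
  8. access 82: MISS, evict 19. Cache (old->new): [72 82]
  9. access 6: MISS, evict 72. Cache (old->new): [82 6]
  10. access 6: HIT. Cache (old->new): [82 6]
  11. access 35: MISS, evict 82. Cache (old->new): [6 35]
  12. access 35: HIT. Cache (old->new): [6 35]
  13. access 72: MISS, evict 6. Cache (old->new): [35 72]
  14. access 35: HIT. Cache (old->new): [35 72]
  15. access 6: MISS, evict 35. Cache (old->new): [72 6]
  16. access 72: HIT. Cache (old->new): [72 6]
  17. access 82: MISS, evict 72. Cache (old->new): [6 82]
  18. access 82: HIT. Cache (old->new): [6 82]
  19. access 72: MISS, evict 6. Cache (old->new): [82 72]
  20. access 82: HIT. Cache (old->new): [82 72]
  21. access 35: MISS, evict 82. Cache (old->new): [72 35]
  22. access 39: MISS, evict 72. Cache (old->new): [35 39]
  23. access 19: MISS, evict 35. Cache (old->new): [39 19]
  24. access 35: MISS, evict 39. Cache (old->new): [19 35]
  25. access 93: MISS, evict 19. Cache (old->new): [35 93]
  26. access 93: HIT. Cache (old->new): [35 93]
  27. access 39: MISS, evict 35. Cache (old->new): [93 39]
Total: 11 hits, 16 misses, 14 evictions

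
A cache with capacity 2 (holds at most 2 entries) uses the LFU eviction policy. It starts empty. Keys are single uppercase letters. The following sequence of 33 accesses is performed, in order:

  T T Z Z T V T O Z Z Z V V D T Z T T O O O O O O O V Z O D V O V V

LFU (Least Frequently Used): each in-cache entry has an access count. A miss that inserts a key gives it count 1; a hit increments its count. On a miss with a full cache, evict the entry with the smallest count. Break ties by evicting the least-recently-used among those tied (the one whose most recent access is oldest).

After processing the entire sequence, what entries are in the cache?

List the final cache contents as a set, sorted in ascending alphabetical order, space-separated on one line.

Answer: O V

Derivation:
LFU simulation (capacity=2):
  1. access T: MISS. Cache: [T(c=1)]
  2. access T: HIT, count now 2. Cache: [T(c=2)]
  3. access Z: MISS. Cache: [Z(c=1) T(c=2)]
  4. access Z: HIT, count now 2. Cache: [T(c=2) Z(c=2)]
  5. access T: HIT, count now 3. Cache: [Z(c=2) T(c=3)]
  6. access V: MISS, evict Z(c=2). Cache: [V(c=1) T(c=3)]
  7. access T: HIT, count now 4. Cache: [V(c=1) T(c=4)]
  8. access O: MISS, evict V(c=1). Cache: [O(c=1) T(c=4)]
  9. access Z: MISS, evict O(c=1). Cache: [Z(c=1) T(c=4)]
  10. access Z: HIT, count now 2. Cache: [Z(c=2) T(c=4)]
  11. access Z: HIT, count now 3. Cache: [Z(c=3) T(c=4)]
  12. access V: MISS, evict Z(c=3). Cache: [V(c=1) T(c=4)]
  13. access V: HIT, count now 2. Cache: [V(c=2) T(c=4)]
  14. access D: MISS, evict V(c=2). Cache: [D(c=1) T(c=4)]
  15. access T: HIT, count now 5. Cache: [D(c=1) T(c=5)]
  16. access Z: MISS, evict D(c=1). Cache: [Z(c=1) T(c=5)]
  17. access T: HIT, count now 6. Cache: [Z(c=1) T(c=6)]
  18. access T: HIT, count now 7. Cache: [Z(c=1) T(c=7)]
  19. access O: MISS, evict Z(c=1). Cache: [O(c=1) T(c=7)]
  20. access O: HIT, count now 2. Cache: [O(c=2) T(c=7)]
  21. access O: HIT, count now 3. Cache: [O(c=3) T(c=7)]
  22. access O: HIT, count now 4. Cache: [O(c=4) T(c=7)]
  23. access O: HIT, count now 5. Cache: [O(c=5) T(c=7)]
  24. access O: HIT, count now 6. Cache: [O(c=6) T(c=7)]
  25. access O: HIT, count now 7. Cache: [T(c=7) O(c=7)]
  26. access V: MISS, evict T(c=7). Cache: [V(c=1) O(c=7)]
  27. access Z: MISS, evict V(c=1). Cache: [Z(c=1) O(c=7)]
  28. access O: HIT, count now 8. Cache: [Z(c=1) O(c=8)]
  29. access D: MISS, evict Z(c=1). Cache: [D(c=1) O(c=8)]
  30. access V: MISS, evict D(c=1). Cache: [V(c=1) O(c=8)]
  31. access O: HIT, count now 9. Cache: [V(c=1) O(c=9)]
  32. access V: HIT, count now 2. Cache: [V(c=2) O(c=9)]
  33. access V: HIT, count now 3. Cache: [V(c=3) O(c=9)]
Total: 20 hits, 13 misses, 11 evictions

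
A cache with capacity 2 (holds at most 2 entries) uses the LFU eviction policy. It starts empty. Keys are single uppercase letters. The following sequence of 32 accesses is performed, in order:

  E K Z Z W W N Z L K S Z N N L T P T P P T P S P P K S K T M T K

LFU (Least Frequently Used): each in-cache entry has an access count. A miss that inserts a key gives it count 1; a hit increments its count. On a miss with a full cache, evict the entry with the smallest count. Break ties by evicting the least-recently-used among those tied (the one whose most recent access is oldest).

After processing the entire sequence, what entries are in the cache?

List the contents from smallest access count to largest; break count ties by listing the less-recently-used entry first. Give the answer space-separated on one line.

LFU simulation (capacity=2):
  1. access E: MISS. Cache: [E(c=1)]
  2. access K: MISS. Cache: [E(c=1) K(c=1)]
  3. access Z: MISS, evict E(c=1). Cache: [K(c=1) Z(c=1)]
  4. access Z: HIT, count now 2. Cache: [K(c=1) Z(c=2)]
  5. access W: MISS, evict K(c=1). Cache: [W(c=1) Z(c=2)]
  6. access W: HIT, count now 2. Cache: [Z(c=2) W(c=2)]
  7. access N: MISS, evict Z(c=2). Cache: [N(c=1) W(c=2)]
  8. access Z: MISS, evict N(c=1). Cache: [Z(c=1) W(c=2)]
  9. access L: MISS, evict Z(c=1). Cache: [L(c=1) W(c=2)]
  10. access K: MISS, evict L(c=1). Cache: [K(c=1) W(c=2)]
  11. access S: MISS, evict K(c=1). Cache: [S(c=1) W(c=2)]
  12. access Z: MISS, evict S(c=1). Cache: [Z(c=1) W(c=2)]
  13. access N: MISS, evict Z(c=1). Cache: [N(c=1) W(c=2)]
  14. access N: HIT, count now 2. Cache: [W(c=2) N(c=2)]
  15. access L: MISS, evict W(c=2). Cache: [L(c=1) N(c=2)]
  16. access T: MISS, evict L(c=1). Cache: [T(c=1) N(c=2)]
  17. access P: MISS, evict T(c=1). Cache: [P(c=1) N(c=2)]
  18. access T: MISS, evict P(c=1). Cache: [T(c=1) N(c=2)]
  19. access P: MISS, evict T(c=1). Cache: [P(c=1) N(c=2)]
  20. access P: HIT, count now 2. Cache: [N(c=2) P(c=2)]
  21. access T: MISS, evict N(c=2). Cache: [T(c=1) P(c=2)]
  22. access P: HIT, count now 3. Cache: [T(c=1) P(c=3)]
  23. access S: MISS, evict T(c=1). Cache: [S(c=1) P(c=3)]
  24. access P: HIT, count now 4. Cache: [S(c=1) P(c=4)]
  25. access P: HIT, count now 5. Cache: [S(c=1) P(c=5)]
  26. access K: MISS, evict S(c=1). Cache: [K(c=1) P(c=5)]
  27. access S: MISS, evict K(c=1). Cache: [S(c=1) P(c=5)]
  28. access K: MISS, evict S(c=1). Cache: [K(c=1) P(c=5)]
  29. access T: MISS, evict K(c=1). Cache: [T(c=1) P(c=5)]
  30. access M: MISS, evict T(c=1). Cache: [M(c=1) P(c=5)]
  31. access T: MISS, evict M(c=1). Cache: [T(c=1) P(c=5)]
  32. access K: MISS, evict T(c=1). Cache: [K(c=1) P(c=5)]
Total: 7 hits, 25 misses, 23 evictions

Answer: K P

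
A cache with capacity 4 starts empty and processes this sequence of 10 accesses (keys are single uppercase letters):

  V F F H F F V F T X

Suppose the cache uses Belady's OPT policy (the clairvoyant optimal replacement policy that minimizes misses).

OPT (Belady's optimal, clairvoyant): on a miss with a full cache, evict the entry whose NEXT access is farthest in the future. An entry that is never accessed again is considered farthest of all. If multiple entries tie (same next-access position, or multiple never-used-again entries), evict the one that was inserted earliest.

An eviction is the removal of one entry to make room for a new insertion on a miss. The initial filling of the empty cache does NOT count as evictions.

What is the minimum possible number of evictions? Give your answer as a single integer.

OPT (Belady) simulation (capacity=4):
  1. access V: MISS. Cache: [V]
  2. access F: MISS. Cache: [V F]
  3. access F: HIT. Next use of F: step 5. Cache: [V F]
  4. access H: MISS. Cache: [V F H]
  5. access F: HIT. Next use of F: step 6. Cache: [V F H]
  6. access F: HIT. Next use of F: step 8. Cache: [V F H]
  7. access V: HIT. Next use of V: never. Cache: [V F H]
  8. access F: HIT. Next use of F: never. Cache: [V F H]
  9. access T: MISS. Cache: [V F H T]
  10. access X: MISS, evict V (next use: never). Cache: [F H T X]
Total: 5 hits, 5 misses, 1 evictions

Answer: 1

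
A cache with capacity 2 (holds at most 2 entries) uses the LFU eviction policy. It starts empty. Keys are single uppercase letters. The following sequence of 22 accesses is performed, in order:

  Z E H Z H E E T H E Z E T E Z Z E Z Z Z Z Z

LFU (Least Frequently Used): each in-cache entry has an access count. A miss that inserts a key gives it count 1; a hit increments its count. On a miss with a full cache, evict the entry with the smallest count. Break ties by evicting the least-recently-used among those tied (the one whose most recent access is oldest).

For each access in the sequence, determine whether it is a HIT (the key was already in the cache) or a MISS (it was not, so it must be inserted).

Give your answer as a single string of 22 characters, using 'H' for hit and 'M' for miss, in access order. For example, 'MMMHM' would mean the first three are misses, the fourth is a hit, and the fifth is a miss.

LFU simulation (capacity=2):
  1. access Z: MISS. Cache: [Z(c=1)]
  2. access E: MISS. Cache: [Z(c=1) E(c=1)]
  3. access H: MISS, evict Z(c=1). Cache: [E(c=1) H(c=1)]
  4. access Z: MISS, evict E(c=1). Cache: [H(c=1) Z(c=1)]
  5. access H: HIT, count now 2. Cache: [Z(c=1) H(c=2)]
  6. access E: MISS, evict Z(c=1). Cache: [E(c=1) H(c=2)]
  7. access E: HIT, count now 2. Cache: [H(c=2) E(c=2)]
  8. access T: MISS, evict H(c=2). Cache: [T(c=1) E(c=2)]
  9. access H: MISS, evict T(c=1). Cache: [H(c=1) E(c=2)]
  10. access E: HIT, count now 3. Cache: [H(c=1) E(c=3)]
  11. access Z: MISS, evict H(c=1). Cache: [Z(c=1) E(c=3)]
  12. access E: HIT, count now 4. Cache: [Z(c=1) E(c=4)]
  13. access T: MISS, evict Z(c=1). Cache: [T(c=1) E(c=4)]
  14. access E: HIT, count now 5. Cache: [T(c=1) E(c=5)]
  15. access Z: MISS, evict T(c=1). Cache: [Z(c=1) E(c=5)]
  16. access Z: HIT, count now 2. Cache: [Z(c=2) E(c=5)]
  17. access E: HIT, count now 6. Cache: [Z(c=2) E(c=6)]
  18. access Z: HIT, count now 3. Cache: [Z(c=3) E(c=6)]
  19. access Z: HIT, count now 4. Cache: [Z(c=4) E(c=6)]
  20. access Z: HIT, count now 5. Cache: [Z(c=5) E(c=6)]
  21. access Z: HIT, count now 6. Cache: [E(c=6) Z(c=6)]
  22. access Z: HIT, count now 7. Cache: [E(c=6) Z(c=7)]
Total: 12 hits, 10 misses, 8 evictions

Answer: MMMMHMHMMHMHMHMHHHHHHH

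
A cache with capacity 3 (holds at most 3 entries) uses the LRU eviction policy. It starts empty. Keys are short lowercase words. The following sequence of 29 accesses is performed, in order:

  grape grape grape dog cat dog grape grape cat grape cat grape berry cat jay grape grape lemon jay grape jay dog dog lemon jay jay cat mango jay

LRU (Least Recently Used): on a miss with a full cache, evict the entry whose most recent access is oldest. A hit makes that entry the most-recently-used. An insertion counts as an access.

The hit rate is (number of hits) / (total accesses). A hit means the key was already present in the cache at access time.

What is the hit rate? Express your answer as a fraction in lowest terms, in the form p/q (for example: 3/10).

Answer: 18/29

Derivation:
LRU simulation (capacity=3):
  1. access grape: MISS. Cache (LRU->MRU): [grape]
  2. access grape: HIT. Cache (LRU->MRU): [grape]
  3. access grape: HIT. Cache (LRU->MRU): [grape]
  4. access dog: MISS. Cache (LRU->MRU): [grape dog]
  5. access cat: MISS. Cache (LRU->MRU): [grape dog cat]
  6. access dog: HIT. Cache (LRU->MRU): [grape cat dog]
  7. access grape: HIT. Cache (LRU->MRU): [cat dog grape]
  8. access grape: HIT. Cache (LRU->MRU): [cat dog grape]
  9. access cat: HIT. Cache (LRU->MRU): [dog grape cat]
  10. access grape: HIT. Cache (LRU->MRU): [dog cat grape]
  11. access cat: HIT. Cache (LRU->MRU): [dog grape cat]
  12. access grape: HIT. Cache (LRU->MRU): [dog cat grape]
  13. access berry: MISS, evict dog. Cache (LRU->MRU): [cat grape berry]
  14. access cat: HIT. Cache (LRU->MRU): [grape berry cat]
  15. access jay: MISS, evict grape. Cache (LRU->MRU): [berry cat jay]
  16. access grape: MISS, evict berry. Cache (LRU->MRU): [cat jay grape]
  17. access grape: HIT. Cache (LRU->MRU): [cat jay grape]
  18. access lemon: MISS, evict cat. Cache (LRU->MRU): [jay grape lemon]
  19. access jay: HIT. Cache (LRU->MRU): [grape lemon jay]
  20. access grape: HIT. Cache (LRU->MRU): [lemon jay grape]
  21. access jay: HIT. Cache (LRU->MRU): [lemon grape jay]
  22. access dog: MISS, evict lemon. Cache (LRU->MRU): [grape jay dog]
  23. access dog: HIT. Cache (LRU->MRU): [grape jay dog]
  24. access lemon: MISS, evict grape. Cache (LRU->MRU): [jay dog lemon]
  25. access jay: HIT. Cache (LRU->MRU): [dog lemon jay]
  26. access jay: HIT. Cache (LRU->MRU): [dog lemon jay]
  27. access cat: MISS, evict dog. Cache (LRU->MRU): [lemon jay cat]
  28. access mango: MISS, evict lemon. Cache (LRU->MRU): [jay cat mango]
  29. access jay: HIT. Cache (LRU->MRU): [cat mango jay]
Total: 18 hits, 11 misses, 8 evictions

Hit rate = 18/29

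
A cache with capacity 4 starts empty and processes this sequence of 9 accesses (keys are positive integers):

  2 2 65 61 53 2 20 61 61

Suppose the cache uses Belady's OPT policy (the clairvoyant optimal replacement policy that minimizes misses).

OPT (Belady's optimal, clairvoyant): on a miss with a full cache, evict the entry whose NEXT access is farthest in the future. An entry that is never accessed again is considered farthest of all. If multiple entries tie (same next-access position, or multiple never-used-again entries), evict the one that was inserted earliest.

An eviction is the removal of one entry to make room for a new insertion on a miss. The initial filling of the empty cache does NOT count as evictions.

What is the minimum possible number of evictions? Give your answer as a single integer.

OPT (Belady) simulation (capacity=4):
  1. access 2: MISS. Cache: [2]
  2. access 2: HIT. Next use of 2: step 6. Cache: [2]
  3. access 65: MISS. Cache: [2 65]
  4. access 61: MISS. Cache: [2 65 61]
  5. access 53: MISS. Cache: [2 65 61 53]
  6. access 2: HIT. Next use of 2: never. Cache: [2 65 61 53]
  7. access 20: MISS, evict 2 (next use: never). Cache: [65 61 53 20]
  8. access 61: HIT. Next use of 61: step 9. Cache: [65 61 53 20]
  9. access 61: HIT. Next use of 61: never. Cache: [65 61 53 20]
Total: 4 hits, 5 misses, 1 evictions

Answer: 1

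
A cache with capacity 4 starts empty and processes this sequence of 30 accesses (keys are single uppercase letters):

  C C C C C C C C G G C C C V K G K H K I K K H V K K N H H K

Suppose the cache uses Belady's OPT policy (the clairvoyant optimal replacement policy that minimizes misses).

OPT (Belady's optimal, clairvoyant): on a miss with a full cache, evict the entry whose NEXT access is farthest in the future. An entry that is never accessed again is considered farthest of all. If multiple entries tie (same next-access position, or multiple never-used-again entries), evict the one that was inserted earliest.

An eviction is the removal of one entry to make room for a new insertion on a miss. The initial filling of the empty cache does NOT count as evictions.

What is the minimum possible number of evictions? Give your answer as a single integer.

OPT (Belady) simulation (capacity=4):
  1. access C: MISS. Cache: [C]
  2. access C: HIT. Next use of C: step 3. Cache: [C]
  3. access C: HIT. Next use of C: step 4. Cache: [C]
  4. access C: HIT. Next use of C: step 5. Cache: [C]
  5. access C: HIT. Next use of C: step 6. Cache: [C]
  6. access C: HIT. Next use of C: step 7. Cache: [C]
  7. access C: HIT. Next use of C: step 8. Cache: [C]
  8. access C: HIT. Next use of C: step 11. Cache: [C]
  9. access G: MISS. Cache: [C G]
  10. access G: HIT. Next use of G: step 16. Cache: [C G]
  11. access C: HIT. Next use of C: step 12. Cache: [C G]
  12. access C: HIT. Next use of C: step 13. Cache: [C G]
  13. access C: HIT. Next use of C: never. Cache: [C G]
  14. access V: MISS. Cache: [C G V]
  15. access K: MISS. Cache: [C G V K]
  16. access G: HIT. Next use of G: never. Cache: [C G V K]
  17. access K: HIT. Next use of K: step 19. Cache: [C G V K]
  18. access H: MISS, evict C (next use: never). Cache: [G V K H]
  19. access K: HIT. Next use of K: step 21. Cache: [G V K H]
  20. access I: MISS, evict G (next use: never). Cache: [V K H I]
  21. access K: HIT. Next use of K: step 22. Cache: [V K H I]
  22. access K: HIT. Next use of K: step 25. Cache: [V K H I]
  23. access H: HIT. Next use of H: step 28. Cache: [V K H I]
  24. access V: HIT. Next use of V: never. Cache: [V K H I]
  25. access K: HIT. Next use of K: step 26. Cache: [V K H I]
  26. access K: HIT. Next use of K: step 30. Cache: [V K H I]
  27. access N: MISS, evict V (next use: never). Cache: [K H I N]
  28. access H: HIT. Next use of H: step 29. Cache: [K H I N]
  29. access H: HIT. Next use of H: never. Cache: [K H I N]
  30. access K: HIT. Next use of K: never. Cache: [K H I N]
Total: 23 hits, 7 misses, 3 evictions

Answer: 3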